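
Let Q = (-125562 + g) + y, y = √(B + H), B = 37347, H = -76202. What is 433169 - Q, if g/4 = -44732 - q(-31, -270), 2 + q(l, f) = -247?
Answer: 736663 - I*√38855 ≈ 7.3666e+5 - 197.12*I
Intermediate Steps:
q(l, f) = -249 (q(l, f) = -2 - 247 = -249)
g = -177932 (g = 4*(-44732 - 1*(-249)) = 4*(-44732 + 249) = 4*(-44483) = -177932)
y = I*√38855 (y = √(37347 - 76202) = √(-38855) = I*√38855 ≈ 197.12*I)
Q = -303494 + I*√38855 (Q = (-125562 - 177932) + I*√38855 = -303494 + I*√38855 ≈ -3.0349e+5 + 197.12*I)
433169 - Q = 433169 - (-303494 + I*√38855) = 433169 + (303494 - I*√38855) = 736663 - I*√38855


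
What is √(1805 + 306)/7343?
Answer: √2111/7343 ≈ 0.0062571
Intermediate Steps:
√(1805 + 306)/7343 = √2111*(1/7343) = √2111/7343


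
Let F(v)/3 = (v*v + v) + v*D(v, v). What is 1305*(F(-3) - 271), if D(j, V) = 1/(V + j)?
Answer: -656415/2 ≈ -3.2821e+5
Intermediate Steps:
F(v) = 3/2 + 3*v + 3*v² (F(v) = 3*((v*v + v) + v/(v + v)) = 3*((v² + v) + v/((2*v))) = 3*((v + v²) + v*(1/(2*v))) = 3*((v + v²) + ½) = 3*(½ + v + v²) = 3/2 + 3*v + 3*v²)
1305*(F(-3) - 271) = 1305*((3/2 + 3*(-3)*(1 - 3)) - 271) = 1305*((3/2 + 3*(-3)*(-2)) - 271) = 1305*((3/2 + 18) - 271) = 1305*(39/2 - 271) = 1305*(-503/2) = -656415/2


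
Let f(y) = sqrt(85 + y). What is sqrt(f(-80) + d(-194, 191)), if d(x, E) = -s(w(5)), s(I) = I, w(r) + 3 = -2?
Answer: sqrt(5 + sqrt(5)) ≈ 2.6900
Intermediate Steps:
w(r) = -5 (w(r) = -3 - 2 = -5)
d(x, E) = 5 (d(x, E) = -1*(-5) = 5)
sqrt(f(-80) + d(-194, 191)) = sqrt(sqrt(85 - 80) + 5) = sqrt(sqrt(5) + 5) = sqrt(5 + sqrt(5))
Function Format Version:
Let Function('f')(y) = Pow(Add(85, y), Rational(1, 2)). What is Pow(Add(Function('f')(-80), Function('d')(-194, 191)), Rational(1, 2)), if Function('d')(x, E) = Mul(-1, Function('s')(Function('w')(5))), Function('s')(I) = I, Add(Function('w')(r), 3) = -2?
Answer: Pow(Add(5, Pow(5, Rational(1, 2))), Rational(1, 2)) ≈ 2.6900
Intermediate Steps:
Function('w')(r) = -5 (Function('w')(r) = Add(-3, -2) = -5)
Function('d')(x, E) = 5 (Function('d')(x, E) = Mul(-1, -5) = 5)
Pow(Add(Function('f')(-80), Function('d')(-194, 191)), Rational(1, 2)) = Pow(Add(Pow(Add(85, -80), Rational(1, 2)), 5), Rational(1, 2)) = Pow(Add(Pow(5, Rational(1, 2)), 5), Rational(1, 2)) = Pow(Add(5, Pow(5, Rational(1, 2))), Rational(1, 2))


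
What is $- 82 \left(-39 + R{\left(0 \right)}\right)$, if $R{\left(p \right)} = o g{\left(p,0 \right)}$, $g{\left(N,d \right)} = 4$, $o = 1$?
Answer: $2870$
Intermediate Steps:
$R{\left(p \right)} = 4$ ($R{\left(p \right)} = 1 \cdot 4 = 4$)
$- 82 \left(-39 + R{\left(0 \right)}\right) = - 82 \left(-39 + 4\right) = \left(-82\right) \left(-35\right) = 2870$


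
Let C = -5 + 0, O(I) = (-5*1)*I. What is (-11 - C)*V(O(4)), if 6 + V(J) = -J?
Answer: -84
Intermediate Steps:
O(I) = -5*I
V(J) = -6 - J
C = -5
(-11 - C)*V(O(4)) = (-11 - 1*(-5))*(-6 - (-5)*4) = (-11 + 5)*(-6 - 1*(-20)) = -6*(-6 + 20) = -6*14 = -84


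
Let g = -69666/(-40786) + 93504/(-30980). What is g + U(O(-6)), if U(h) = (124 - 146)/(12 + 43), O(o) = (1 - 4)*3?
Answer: -270102697/157943785 ≈ -1.7101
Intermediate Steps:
O(o) = -9 (O(o) = -3*3 = -9)
g = -206925183/157943785 (g = -69666*(-1/40786) + 93504*(-1/30980) = 34833/20393 - 23376/7745 = -206925183/157943785 ≈ -1.3101)
U(h) = -2/5 (U(h) = -22/55 = -22*1/55 = -2/5)
g + U(O(-6)) = -206925183/157943785 - 2/5 = -270102697/157943785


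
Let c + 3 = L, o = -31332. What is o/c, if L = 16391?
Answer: -7833/4097 ≈ -1.9119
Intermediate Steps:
c = 16388 (c = -3 + 16391 = 16388)
o/c = -31332/16388 = -31332*1/16388 = -7833/4097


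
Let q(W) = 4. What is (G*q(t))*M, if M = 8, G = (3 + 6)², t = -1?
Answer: 2592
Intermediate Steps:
G = 81 (G = 9² = 81)
(G*q(t))*M = (81*4)*8 = 324*8 = 2592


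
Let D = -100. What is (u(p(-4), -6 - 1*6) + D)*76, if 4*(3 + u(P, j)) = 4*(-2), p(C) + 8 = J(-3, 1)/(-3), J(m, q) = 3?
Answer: -7980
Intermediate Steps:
p(C) = -9 (p(C) = -8 + 3/(-3) = -8 + 3*(-1/3) = -8 - 1 = -9)
u(P, j) = -5 (u(P, j) = -3 + (4*(-2))/4 = -3 + (1/4)*(-8) = -3 - 2 = -5)
(u(p(-4), -6 - 1*6) + D)*76 = (-5 - 100)*76 = -105*76 = -7980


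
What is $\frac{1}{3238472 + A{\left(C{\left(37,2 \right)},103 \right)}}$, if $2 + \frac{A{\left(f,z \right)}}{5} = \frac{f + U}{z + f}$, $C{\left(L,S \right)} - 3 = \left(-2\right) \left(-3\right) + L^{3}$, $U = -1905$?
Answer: $\frac{10153}{32880153443} \approx 3.0879 \cdot 10^{-7}$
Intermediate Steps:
$C{\left(L,S \right)} = 9 + L^{3}$ ($C{\left(L,S \right)} = 3 + \left(\left(-2\right) \left(-3\right) + L^{3}\right) = 3 + \left(6 + L^{3}\right) = 9 + L^{3}$)
$A{\left(f,z \right)} = -10 + \frac{5 \left(-1905 + f\right)}{f + z}$ ($A{\left(f,z \right)} = -10 + 5 \frac{f - 1905}{z + f} = -10 + 5 \frac{-1905 + f}{f + z} = -10 + \frac{5 \left(-1905 + f\right)}{f + z}$)
$\frac{1}{3238472 + A{\left(C{\left(37,2 \right)},103 \right)}} = \frac{1}{3238472 + \frac{5 \left(-1905 - \left(9 + 37^{3}\right) - 206\right)}{\left(9 + 37^{3}\right) + 103}} = \frac{1}{3238472 + \frac{5 \left(-1905 - \left(9 + 50653\right) - 206\right)}{\left(9 + 50653\right) + 103}} = \frac{1}{3238472 + \frac{5 \left(-1905 - 50662 - 206\right)}{50662 + 103}} = \frac{1}{3238472 + \frac{5 \left(-1905 - 50662 - 206\right)}{50765}} = \frac{1}{3238472 + 5 \cdot \frac{1}{50765} \left(-52773\right)} = \frac{1}{3238472 - \frac{52773}{10153}} = \frac{1}{\frac{32880153443}{10153}} = \frac{10153}{32880153443}$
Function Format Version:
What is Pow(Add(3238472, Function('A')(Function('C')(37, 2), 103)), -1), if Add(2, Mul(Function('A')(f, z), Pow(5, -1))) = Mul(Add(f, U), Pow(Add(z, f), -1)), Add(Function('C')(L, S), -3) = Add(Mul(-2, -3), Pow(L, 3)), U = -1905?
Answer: Rational(10153, 32880153443) ≈ 3.0879e-7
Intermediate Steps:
Function('C')(L, S) = Add(9, Pow(L, 3)) (Function('C')(L, S) = Add(3, Add(Mul(-2, -3), Pow(L, 3))) = Add(3, Add(6, Pow(L, 3))) = Add(9, Pow(L, 3)))
Function('A')(f, z) = Add(-10, Mul(5, Pow(Add(f, z), -1), Add(-1905, f))) (Function('A')(f, z) = Add(-10, Mul(5, Mul(Add(f, -1905), Pow(Add(z, f), -1)))) = Add(-10, Mul(5, Mul(Add(-1905, f), Pow(Add(f, z), -1)))) = Add(-10, Mul(5, Mul(Pow(Add(f, z), -1), Add(-1905, f)))) = Add(-10, Mul(5, Pow(Add(f, z), -1), Add(-1905, f))))
Pow(Add(3238472, Function('A')(Function('C')(37, 2), 103)), -1) = Pow(Add(3238472, Mul(5, Pow(Add(Add(9, Pow(37, 3)), 103), -1), Add(-1905, Mul(-1, Add(9, Pow(37, 3))), Mul(-2, 103)))), -1) = Pow(Add(3238472, Mul(5, Pow(Add(Add(9, 50653), 103), -1), Add(-1905, Mul(-1, Add(9, 50653)), -206))), -1) = Pow(Add(3238472, Mul(5, Pow(Add(50662, 103), -1), Add(-1905, Mul(-1, 50662), -206))), -1) = Pow(Add(3238472, Mul(5, Pow(50765, -1), Add(-1905, -50662, -206))), -1) = Pow(Add(3238472, Mul(5, Rational(1, 50765), -52773)), -1) = Pow(Add(3238472, Rational(-52773, 10153)), -1) = Pow(Rational(32880153443, 10153), -1) = Rational(10153, 32880153443)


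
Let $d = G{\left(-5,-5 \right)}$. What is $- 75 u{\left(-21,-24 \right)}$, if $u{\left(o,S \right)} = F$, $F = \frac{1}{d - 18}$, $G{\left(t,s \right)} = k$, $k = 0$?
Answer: $\frac{25}{6} \approx 4.1667$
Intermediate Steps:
$G{\left(t,s \right)} = 0$
$d = 0$
$F = - \frac{1}{18}$ ($F = \frac{1}{0 - 18} = \frac{1}{-18} = - \frac{1}{18} \approx -0.055556$)
$u{\left(o,S \right)} = - \frac{1}{18}$
$- 75 u{\left(-21,-24 \right)} = \left(-75\right) \left(- \frac{1}{18}\right) = \frac{25}{6}$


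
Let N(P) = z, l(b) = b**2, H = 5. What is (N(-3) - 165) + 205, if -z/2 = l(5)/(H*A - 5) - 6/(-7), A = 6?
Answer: 254/7 ≈ 36.286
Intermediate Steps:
z = -26/7 (z = -2*(5**2/(5*6 - 5) - 6/(-7)) = -2*(25/(30 - 5) - 6*(-1/7)) = -2*(25/25 + 6/7) = -2*(25*(1/25) + 6/7) = -2*(1 + 6/7) = -2*13/7 = -26/7 ≈ -3.7143)
N(P) = -26/7
(N(-3) - 165) + 205 = (-26/7 - 165) + 205 = -1181/7 + 205 = 254/7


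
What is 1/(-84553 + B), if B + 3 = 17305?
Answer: -1/67251 ≈ -1.4870e-5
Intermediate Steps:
B = 17302 (B = -3 + 17305 = 17302)
1/(-84553 + B) = 1/(-84553 + 17302) = 1/(-67251) = -1/67251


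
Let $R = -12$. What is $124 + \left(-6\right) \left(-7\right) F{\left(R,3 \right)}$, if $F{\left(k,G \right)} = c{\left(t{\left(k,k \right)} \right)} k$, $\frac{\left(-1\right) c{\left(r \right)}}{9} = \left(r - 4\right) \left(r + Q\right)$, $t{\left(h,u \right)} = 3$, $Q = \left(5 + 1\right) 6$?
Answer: $-176780$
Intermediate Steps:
$Q = 36$ ($Q = 6 \cdot 6 = 36$)
$c{\left(r \right)} = - 9 \left(-4 + r\right) \left(36 + r\right)$ ($c{\left(r \right)} = - 9 \left(r - 4\right) \left(r + 36\right) = - 9 \left(-4 + r\right) \left(36 + r\right)$)
$F{\left(k,G \right)} = 351 k$ ($F{\left(k,G \right)} = \left(1296 - 864 - 9 \cdot 3^{2}\right) k = \left(1296 - 864 - 81\right) k = 351 k$)
$124 + \left(-6\right) \left(-7\right) F{\left(R,3 \right)} = 124 + \left(-6\right) \left(-7\right) 351 \left(-12\right) = 124 + 42 \left(-4212\right) = 124 - 176904 = -176780$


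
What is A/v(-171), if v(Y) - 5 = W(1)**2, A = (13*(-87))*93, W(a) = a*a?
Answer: -35061/2 ≈ -17531.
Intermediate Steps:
W(a) = a**2
A = -105183 (A = -1131*93 = -105183)
v(Y) = 6 (v(Y) = 5 + (1**2)**2 = 5 + 1**2 = 5 + 1 = 6)
A/v(-171) = -105183/6 = -105183*1/6 = -35061/2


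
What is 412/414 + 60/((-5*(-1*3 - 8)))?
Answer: 4750/2277 ≈ 2.0861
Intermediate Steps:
412/414 + 60/((-5*(-1*3 - 8))) = 412*(1/414) + 60/((-5*(-3 - 8))) = 206/207 + 60/((-5*(-11))) = 206/207 + 60/55 = 206/207 + 60*(1/55) = 206/207 + 12/11 = 4750/2277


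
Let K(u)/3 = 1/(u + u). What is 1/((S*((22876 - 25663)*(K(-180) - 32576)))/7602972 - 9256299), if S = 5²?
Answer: -60823776/562984899097979 ≈ -1.0804e-7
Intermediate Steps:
K(u) = 3/(2*u) (K(u) = 3/(u + u) = 3/((2*u)) = 3*(1/(2*u)) = 3/(2*u))
S = 25
1/((S*((22876 - 25663)*(K(-180) - 32576)))/7602972 - 9256299) = 1/((25*((22876 - 25663)*((3/2)/(-180) - 32576)))/7602972 - 9256299) = 1/((25*(-2787*((3/2)*(-1/180) - 32576)))*(1/7602972) - 9256299) = 1/((25*(-2787*(-1/120 - 32576)))*(1/7602972) - 9256299) = 1/((25*(-2787*(-3909121/120)))*(1/7602972) - 9256299) = 1/((25*(3631573409/40))*(1/7602972) - 9256299) = 1/((18157867045/8)*(1/7602972) - 9256299) = 1/(18157867045/60823776 - 9256299) = 1/(-562984899097979/60823776) = -60823776/562984899097979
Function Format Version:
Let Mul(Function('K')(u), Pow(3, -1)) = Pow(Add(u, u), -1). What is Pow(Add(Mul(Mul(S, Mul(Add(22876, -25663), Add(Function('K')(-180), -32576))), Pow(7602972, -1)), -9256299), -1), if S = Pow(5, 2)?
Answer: Rational(-60823776, 562984899097979) ≈ -1.0804e-7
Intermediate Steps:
Function('K')(u) = Mul(Rational(3, 2), Pow(u, -1)) (Function('K')(u) = Mul(3, Pow(Add(u, u), -1)) = Mul(3, Pow(Mul(2, u), -1)) = Mul(3, Mul(Rational(1, 2), Pow(u, -1))) = Mul(Rational(3, 2), Pow(u, -1)))
S = 25
Pow(Add(Mul(Mul(S, Mul(Add(22876, -25663), Add(Function('K')(-180), -32576))), Pow(7602972, -1)), -9256299), -1) = Pow(Add(Mul(Mul(25, Mul(Add(22876, -25663), Add(Mul(Rational(3, 2), Pow(-180, -1)), -32576))), Pow(7602972, -1)), -9256299), -1) = Pow(Add(Mul(Mul(25, Mul(-2787, Add(Mul(Rational(3, 2), Rational(-1, 180)), -32576))), Rational(1, 7602972)), -9256299), -1) = Pow(Add(Mul(Mul(25, Mul(-2787, Add(Rational(-1, 120), -32576))), Rational(1, 7602972)), -9256299), -1) = Pow(Add(Mul(Mul(25, Mul(-2787, Rational(-3909121, 120))), Rational(1, 7602972)), -9256299), -1) = Pow(Add(Mul(Mul(25, Rational(3631573409, 40)), Rational(1, 7602972)), -9256299), -1) = Pow(Add(Mul(Rational(18157867045, 8), Rational(1, 7602972)), -9256299), -1) = Pow(Add(Rational(18157867045, 60823776), -9256299), -1) = Pow(Rational(-562984899097979, 60823776), -1) = Rational(-60823776, 562984899097979)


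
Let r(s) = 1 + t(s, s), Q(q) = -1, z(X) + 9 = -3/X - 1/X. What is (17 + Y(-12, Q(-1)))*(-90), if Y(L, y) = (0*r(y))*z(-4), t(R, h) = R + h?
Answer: -1530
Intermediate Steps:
z(X) = -9 - 4/X (z(X) = -9 + (-3/X - 1/X) = -9 - 4/X)
r(s) = 1 + 2*s (r(s) = 1 + (s + s) = 1 + 2*s)
Y(L, y) = 0 (Y(L, y) = (0*(1 + 2*y))*(-9 - 4/(-4)) = 0*(-9 - 4*(-¼)) = 0*(-9 + 1) = 0*(-8) = 0)
(17 + Y(-12, Q(-1)))*(-90) = (17 + 0)*(-90) = 17*(-90) = -1530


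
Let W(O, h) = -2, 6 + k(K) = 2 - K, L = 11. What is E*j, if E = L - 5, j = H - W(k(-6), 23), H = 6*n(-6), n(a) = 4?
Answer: 156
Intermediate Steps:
k(K) = -4 - K (k(K) = -6 + (2 - K) = -4 - K)
H = 24 (H = 6*4 = 24)
j = 26 (j = 24 - 1*(-2) = 24 + 2 = 26)
E = 6 (E = 11 - 5 = 6)
E*j = 6*26 = 156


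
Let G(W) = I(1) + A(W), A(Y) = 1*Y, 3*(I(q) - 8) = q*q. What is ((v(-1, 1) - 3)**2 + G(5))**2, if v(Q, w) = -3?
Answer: 21904/9 ≈ 2433.8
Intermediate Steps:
I(q) = 8 + q**2/3 (I(q) = 8 + (q*q)/3 = 8 + q**2/3)
A(Y) = Y
G(W) = 25/3 + W (G(W) = (8 + (1/3)*1**2) + W = (8 + (1/3)*1) + W = (8 + 1/3) + W = 25/3 + W)
((v(-1, 1) - 3)**2 + G(5))**2 = ((-3 - 3)**2 + (25/3 + 5))**2 = ((-6)**2 + 40/3)**2 = (36 + 40/3)**2 = (148/3)**2 = 21904/9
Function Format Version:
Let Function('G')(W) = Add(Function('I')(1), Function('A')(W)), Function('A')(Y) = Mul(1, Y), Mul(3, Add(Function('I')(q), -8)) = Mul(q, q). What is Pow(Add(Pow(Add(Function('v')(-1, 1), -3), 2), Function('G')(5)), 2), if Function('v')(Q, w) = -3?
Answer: Rational(21904, 9) ≈ 2433.8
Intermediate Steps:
Function('I')(q) = Add(8, Mul(Rational(1, 3), Pow(q, 2))) (Function('I')(q) = Add(8, Mul(Rational(1, 3), Mul(q, q))) = Add(8, Mul(Rational(1, 3), Pow(q, 2))))
Function('A')(Y) = Y
Function('G')(W) = Add(Rational(25, 3), W) (Function('G')(W) = Add(Add(8, Mul(Rational(1, 3), Pow(1, 2))), W) = Add(Add(8, Mul(Rational(1, 3), 1)), W) = Add(Add(8, Rational(1, 3)), W) = Add(Rational(25, 3), W))
Pow(Add(Pow(Add(Function('v')(-1, 1), -3), 2), Function('G')(5)), 2) = Pow(Add(Pow(Add(-3, -3), 2), Add(Rational(25, 3), 5)), 2) = Pow(Add(Pow(-6, 2), Rational(40, 3)), 2) = Pow(Add(36, Rational(40, 3)), 2) = Pow(Rational(148, 3), 2) = Rational(21904, 9)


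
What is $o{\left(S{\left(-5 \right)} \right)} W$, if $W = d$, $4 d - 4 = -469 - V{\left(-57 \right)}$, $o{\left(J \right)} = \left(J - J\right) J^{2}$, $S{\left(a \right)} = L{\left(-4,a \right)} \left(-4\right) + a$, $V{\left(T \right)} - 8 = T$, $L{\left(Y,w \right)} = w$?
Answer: $0$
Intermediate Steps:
$V{\left(T \right)} = 8 + T$
$S{\left(a \right)} = - 3 a$ ($S{\left(a \right)} = a \left(-4\right) + a = - 4 a + a = - 3 a$)
$o{\left(J \right)} = 0$ ($o{\left(J \right)} = 0 J^{2} = 0$)
$d = -104$ ($d = 1 + \frac{-469 - \left(8 - 57\right)}{4} = 1 + \frac{-469 - -49}{4} = 1 + \frac{-469 + 49}{4} = 1 + \frac{1}{4} \left(-420\right) = 1 - 105 = -104$)
$W = -104$
$o{\left(S{\left(-5 \right)} \right)} W = 0 \left(-104\right) = 0$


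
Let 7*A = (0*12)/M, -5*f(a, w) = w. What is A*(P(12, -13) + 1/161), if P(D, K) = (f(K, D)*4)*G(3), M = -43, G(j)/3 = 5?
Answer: 0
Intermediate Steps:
G(j) = 15 (G(j) = 3*5 = 15)
f(a, w) = -w/5
P(D, K) = -12*D (P(D, K) = (-D/5*4)*15 = -4*D/5*15 = -12*D)
A = 0 (A = ((0*12)/(-43))/7 = (0*(-1/43))/7 = (⅐)*0 = 0)
A*(P(12, -13) + 1/161) = 0*(-12*12 + 1/161) = 0*(-144 + 1/161) = 0*(-23183/161) = 0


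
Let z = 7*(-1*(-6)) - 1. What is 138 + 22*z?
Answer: 1040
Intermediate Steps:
z = 41 (z = 7*6 - 1 = 42 - 1 = 41)
138 + 22*z = 138 + 22*41 = 138 + 902 = 1040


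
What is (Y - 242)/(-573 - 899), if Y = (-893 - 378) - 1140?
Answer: 2653/1472 ≈ 1.8023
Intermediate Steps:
Y = -2411 (Y = -1271 - 1140 = -2411)
(Y - 242)/(-573 - 899) = (-2411 - 242)/(-573 - 899) = -2653/(-1472) = -2653*(-1/1472) = 2653/1472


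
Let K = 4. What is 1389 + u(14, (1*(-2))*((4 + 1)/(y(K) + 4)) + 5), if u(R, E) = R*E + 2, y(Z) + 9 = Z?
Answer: 1601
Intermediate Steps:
y(Z) = -9 + Z
u(R, E) = 2 + E*R (u(R, E) = E*R + 2 = 2 + E*R)
1389 + u(14, (1*(-2))*((4 + 1)/(y(K) + 4)) + 5) = 1389 + (2 + ((1*(-2))*((4 + 1)/((-9 + 4) + 4)) + 5)*14) = 1389 + (2 + (-10/(-5 + 4) + 5)*14) = 1389 + (2 + (-10/(-1) + 5)*14) = 1389 + (2 + (-10*(-1) + 5)*14) = 1389 + (2 + (-2*(-5) + 5)*14) = 1389 + (2 + (10 + 5)*14) = 1389 + (2 + 15*14) = 1389 + (2 + 210) = 1389 + 212 = 1601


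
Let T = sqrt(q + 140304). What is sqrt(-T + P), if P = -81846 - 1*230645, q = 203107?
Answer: sqrt(-312491 - sqrt(343411)) ≈ 559.53*I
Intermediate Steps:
T = sqrt(343411) (T = sqrt(203107 + 140304) = sqrt(343411) ≈ 586.01)
P = -312491 (P = -81846 - 230645 = -312491)
sqrt(-T + P) = sqrt(-sqrt(343411) - 312491) = sqrt(-312491 - sqrt(343411))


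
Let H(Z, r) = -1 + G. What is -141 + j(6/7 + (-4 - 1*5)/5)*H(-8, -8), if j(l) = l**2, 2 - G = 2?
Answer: -173814/1225 ≈ -141.89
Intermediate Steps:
G = 0 (G = 2 - 1*2 = 2 - 2 = 0)
H(Z, r) = -1 (H(Z, r) = -1 + 0 = -1)
-141 + j(6/7 + (-4 - 1*5)/5)*H(-8, -8) = -141 + (6/7 + (-4 - 1*5)/5)**2*(-1) = -141 + (6*(1/7) + (-4 - 5)*(1/5))**2*(-1) = -141 + (6/7 - 9*1/5)**2*(-1) = -141 + (6/7 - 9/5)**2*(-1) = -141 + (-33/35)**2*(-1) = -141 + (1089/1225)*(-1) = -141 - 1089/1225 = -173814/1225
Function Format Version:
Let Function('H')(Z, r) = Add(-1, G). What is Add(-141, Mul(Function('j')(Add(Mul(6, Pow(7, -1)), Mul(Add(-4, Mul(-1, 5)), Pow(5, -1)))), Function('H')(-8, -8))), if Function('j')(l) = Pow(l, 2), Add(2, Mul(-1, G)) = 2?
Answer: Rational(-173814, 1225) ≈ -141.89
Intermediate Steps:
G = 0 (G = Add(2, Mul(-1, 2)) = Add(2, -2) = 0)
Function('H')(Z, r) = -1 (Function('H')(Z, r) = Add(-1, 0) = -1)
Add(-141, Mul(Function('j')(Add(Mul(6, Pow(7, -1)), Mul(Add(-4, Mul(-1, 5)), Pow(5, -1)))), Function('H')(-8, -8))) = Add(-141, Mul(Pow(Add(Mul(6, Pow(7, -1)), Mul(Add(-4, Mul(-1, 5)), Pow(5, -1))), 2), -1)) = Add(-141, Mul(Pow(Add(Mul(6, Rational(1, 7)), Mul(Add(-4, -5), Rational(1, 5))), 2), -1)) = Add(-141, Mul(Pow(Add(Rational(6, 7), Mul(-9, Rational(1, 5))), 2), -1)) = Add(-141, Mul(Pow(Add(Rational(6, 7), Rational(-9, 5)), 2), -1)) = Add(-141, Mul(Pow(Rational(-33, 35), 2), -1)) = Add(-141, Mul(Rational(1089, 1225), -1)) = Add(-141, Rational(-1089, 1225)) = Rational(-173814, 1225)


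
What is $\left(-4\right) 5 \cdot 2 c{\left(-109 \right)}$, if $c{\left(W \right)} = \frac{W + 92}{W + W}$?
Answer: $- \frac{340}{109} \approx -3.1193$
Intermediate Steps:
$c{\left(W \right)} = \frac{92 + W}{2 W}$
$\left(-4\right) 5 \cdot 2 c{\left(-109 \right)} = \left(-4\right) 5 \cdot 2 \frac{92 - 109}{2 \left(-109\right)} = \left(-20\right) 2 \cdot \frac{1}{2} \left(- \frac{1}{109}\right) \left(-17\right) = \left(-40\right) \frac{17}{218} = - \frac{340}{109}$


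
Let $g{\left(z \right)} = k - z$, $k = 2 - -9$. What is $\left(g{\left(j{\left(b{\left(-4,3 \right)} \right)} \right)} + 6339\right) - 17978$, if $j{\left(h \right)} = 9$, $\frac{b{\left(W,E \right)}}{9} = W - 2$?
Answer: $-11637$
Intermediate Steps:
$b{\left(W,E \right)} = -18 + 9 W$ ($b{\left(W,E \right)} = 9 \left(W - 2\right) = 9 \left(-2 + W\right) = -18 + 9 W$)
$k = 11$ ($k = 2 + 9 = 11$)
$g{\left(z \right)} = 11 - z$
$\left(g{\left(j{\left(b{\left(-4,3 \right)} \right)} \right)} + 6339\right) - 17978 = \left(\left(11 - 9\right) + 6339\right) - 17978 = \left(2 + 6339\right) - 17978 = 6341 - 17978 = -11637$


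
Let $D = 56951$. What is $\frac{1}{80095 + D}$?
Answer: $\frac{1}{137046} \approx 7.2968 \cdot 10^{-6}$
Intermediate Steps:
$\frac{1}{80095 + D} = \frac{1}{80095 + 56951} = \frac{1}{137046}$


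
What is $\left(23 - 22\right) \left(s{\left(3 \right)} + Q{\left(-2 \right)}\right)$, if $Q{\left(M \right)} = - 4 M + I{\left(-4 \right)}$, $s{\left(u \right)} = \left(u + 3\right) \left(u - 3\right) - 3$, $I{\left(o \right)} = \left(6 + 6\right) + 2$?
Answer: $19$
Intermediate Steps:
$I{\left(o \right)} = 14$ ($I{\left(o \right)} = 12 + 2 = 14$)
$s{\left(u \right)} = -3 + \left(-3 + u\right) \left(3 + u\right)$ ($s{\left(u \right)} = \left(3 + u\right) \left(-3 + u\right) - 3 = \left(-3 + u\right) \left(3 + u\right) - 3 = -3 + \left(-3 + u\right) \left(3 + u\right)$)
$Q{\left(M \right)} = 14 - 4 M$ ($Q{\left(M \right)} = - 4 M + 14 = 14 - 4 M$)
$\left(23 - 22\right) \left(s{\left(3 \right)} + Q{\left(-2 \right)}\right) = \left(23 - 22\right) \left(\left(-12 + 3^{2}\right) + \left(14 - -8\right)\right) = 1 \left(\left(-12 + 9\right) + \left(14 + 8\right)\right) = 1 \left(-3 + 22\right) = 1 \cdot 19 = 19$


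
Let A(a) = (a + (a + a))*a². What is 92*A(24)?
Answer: 3815424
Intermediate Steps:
A(a) = 3*a³ (A(a) = (a + 2*a)*a² = (3*a)*a² = 3*a³)
92*A(24) = 92*(3*24³) = 92*(3*13824) = 92*41472 = 3815424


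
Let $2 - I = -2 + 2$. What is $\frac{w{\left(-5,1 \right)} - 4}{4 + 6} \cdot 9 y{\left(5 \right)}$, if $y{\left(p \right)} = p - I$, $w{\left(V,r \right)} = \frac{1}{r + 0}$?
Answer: $- \frac{81}{10} \approx -8.1$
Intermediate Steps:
$I = 2$ ($I = 2 - \left(-2 + 2\right) = 2 - 0 = 2 + 0 = 2$)
$w{\left(V,r \right)} = \frac{1}{r}$
$y{\left(p \right)} = -2 + p$ ($y{\left(p \right)} = p - 2 = -2 + p$)
$\frac{w{\left(-5,1 \right)} - 4}{4 + 6} \cdot 9 y{\left(5 \right)} = \frac{1^{-1} - 4}{4 + 6} \cdot 9 \left(-2 + 5\right) = \frac{1 - 4}{10} \cdot 9 \cdot 3 = \left(-3\right) \frac{1}{10} \cdot 9 \cdot 3 = \left(- \frac{3}{10}\right) 9 \cdot 3 = \left(- \frac{27}{10}\right) 3 = - \frac{81}{10}$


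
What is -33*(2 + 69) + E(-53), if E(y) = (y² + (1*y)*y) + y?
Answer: 3222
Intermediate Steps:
E(y) = y + 2*y² (E(y) = (y² + y*y) + y = (y² + y²) + y = 2*y² + y = y + 2*y²)
-33*(2 + 69) + E(-53) = -33*(2 + 69) - 53*(1 + 2*(-53)) = -33*71 - 53*(1 - 106) = -2343 - 53*(-105) = -2343 + 5565 = 3222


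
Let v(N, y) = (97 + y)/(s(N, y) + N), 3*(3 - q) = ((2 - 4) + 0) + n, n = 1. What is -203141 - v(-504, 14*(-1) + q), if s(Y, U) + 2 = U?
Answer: -314868291/1550 ≈ -2.0314e+5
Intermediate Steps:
s(Y, U) = -2 + U
q = 10/3 (q = 3 - (((2 - 4) + 0) + 1)/3 = 3 - ((-2 + 0) + 1)/3 = 3 - (-2 + 1)/3 = 3 - ⅓*(-1) = 3 + ⅓ = 10/3 ≈ 3.3333)
v(N, y) = (97 + y)/(-2 + N + y) (v(N, y) = (97 + y)/((-2 + y) + N) = (97 + y)/(-2 + N + y))
-203141 - v(-504, 14*(-1) + q) = -203141 - (97 + (14*(-1) + 10/3))/(-2 - 504 + (14*(-1) + 10/3)) = -203141 - (97 + (-14 + 10/3))/(-2 - 504 + (-14 + 10/3)) = -203141 - (97 - 32/3)/(-2 - 504 - 32/3) = -203141 - 259/((-1550/3)*3) = -203141 - (-3)*259/(1550*3) = -203141 - 1*(-259/1550) = -203141 + 259/1550 = -314868291/1550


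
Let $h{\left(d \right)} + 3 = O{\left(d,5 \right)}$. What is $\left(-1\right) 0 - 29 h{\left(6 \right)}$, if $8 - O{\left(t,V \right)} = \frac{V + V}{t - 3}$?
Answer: $- \frac{145}{3} \approx -48.333$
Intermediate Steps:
$O{\left(t,V \right)} = 8 - \frac{2 V}{-3 + t}$ ($O{\left(t,V \right)} = 8 - \frac{V + V}{t - 3} = 8 - \frac{2 V}{-3 + t}$)
$h{\left(d \right)} = -3 + \frac{2 \left(-17 + 4 d\right)}{-3 + d}$ ($h{\left(d \right)} = -3 + \frac{2 \left(-12 - 5 + 4 d\right)}{-3 + d} = -3 + \frac{2 \left(-17 + 4 d\right)}{-3 + d}$)
$\left(-1\right) 0 - 29 h{\left(6 \right)} = \left(-1\right) 0 - 29 \frac{5 \left(-5 + 6\right)}{-3 + 6} = 0 - 29 \cdot 5 \cdot \frac{1}{3} \cdot 1 = 0 - \frac{145}{3} = - \frac{145}{3}$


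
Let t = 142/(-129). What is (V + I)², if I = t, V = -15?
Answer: 4313929/16641 ≈ 259.23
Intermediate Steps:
t = -142/129 (t = 142*(-1/129) = -142/129 ≈ -1.1008)
I = -142/129 ≈ -1.1008
(V + I)² = (-15 - 142/129)² = (-2077/129)² = 4313929/16641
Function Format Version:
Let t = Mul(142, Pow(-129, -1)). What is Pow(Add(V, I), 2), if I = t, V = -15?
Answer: Rational(4313929, 16641) ≈ 259.23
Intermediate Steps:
t = Rational(-142, 129) (t = Mul(142, Rational(-1, 129)) = Rational(-142, 129) ≈ -1.1008)
I = Rational(-142, 129) ≈ -1.1008
Pow(Add(V, I), 2) = Pow(Add(-15, Rational(-142, 129)), 2) = Pow(Rational(-2077, 129), 2) = Rational(4313929, 16641)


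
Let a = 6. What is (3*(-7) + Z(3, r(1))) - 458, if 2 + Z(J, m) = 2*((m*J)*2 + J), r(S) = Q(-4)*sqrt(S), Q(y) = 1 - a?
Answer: -535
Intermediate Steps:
Q(y) = -5 (Q(y) = 1 - 1*6 = 1 - 6 = -5)
r(S) = -5*sqrt(S)
Z(J, m) = -2 + 2*J + 4*J*m (Z(J, m) = -2 + 2*((m*J)*2 + J) = -2 + 2*((J*m)*2 + J) = -2 + 2*(2*J*m + J) = -2 + 2*(J + 2*J*m) = -2 + (2*J + 4*J*m) = -2 + 2*J + 4*J*m)
(3*(-7) + Z(3, r(1))) - 458 = (3*(-7) + (-2 + 2*3 + 4*3*(-5*sqrt(1)))) - 458 = (-21 + (-2 + 6 + 4*3*(-5*1))) - 458 = (-21 + (-2 + 6 + 4*3*(-5))) - 458 = (-21 + (-2 + 6 - 60)) - 458 = (-21 - 56) - 458 = -77 - 458 = -535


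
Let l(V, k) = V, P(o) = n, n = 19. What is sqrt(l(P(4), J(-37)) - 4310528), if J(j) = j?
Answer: I*sqrt(4310509) ≈ 2076.2*I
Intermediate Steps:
P(o) = 19
sqrt(l(P(4), J(-37)) - 4310528) = sqrt(19 - 4310528) = sqrt(-4310509) = I*sqrt(4310509)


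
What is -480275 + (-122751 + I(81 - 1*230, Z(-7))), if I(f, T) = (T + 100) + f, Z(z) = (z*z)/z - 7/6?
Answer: -3618499/6 ≈ -6.0308e+5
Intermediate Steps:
Z(z) = -7/6 + z (Z(z) = z²/z - 7*⅙ = z - 7/6 = -7/6 + z)
I(f, T) = 100 + T + f (I(f, T) = (100 + T) + f = 100 + T + f)
-480275 + (-122751 + I(81 - 1*230, Z(-7))) = -480275 + (-122751 + (100 + (-7/6 - 7) + (81 - 1*230))) = -480275 + (-122751 + (100 - 49/6 + (81 - 230))) = -480275 + (-122751 + (100 - 49/6 - 149)) = -480275 + (-122751 - 343/6) = -480275 - 736849/6 = -3618499/6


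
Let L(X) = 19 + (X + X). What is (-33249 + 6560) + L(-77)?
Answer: -26824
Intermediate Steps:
L(X) = 19 + 2*X
(-33249 + 6560) + L(-77) = (-33249 + 6560) + (19 + 2*(-77)) = -26689 + (19 - 154) = -26689 - 135 = -26824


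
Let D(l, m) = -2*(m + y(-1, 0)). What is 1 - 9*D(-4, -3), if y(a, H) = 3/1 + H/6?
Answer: 1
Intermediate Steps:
y(a, H) = 3 + H/6 (y(a, H) = 3*1 + H*(⅙) = 3 + H/6)
D(l, m) = -6 - 2*m (D(l, m) = -2*(m + (3 + (⅙)*0)) = -2*(m + (3 + 0)) = -2*(m + 3) = -2*(3 + m) = -6 - 2*m)
1 - 9*D(-4, -3) = 1 - 9*(-6 - 2*(-3)) = 1 - 9*(-6 + 6) = 1 - 9*0 = 1 + 0 = 1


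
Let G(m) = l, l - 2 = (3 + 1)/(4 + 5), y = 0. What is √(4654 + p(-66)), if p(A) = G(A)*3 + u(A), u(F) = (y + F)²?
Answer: 2*√20289/3 ≈ 94.960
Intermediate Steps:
l = 22/9 (l = 2 + (3 + 1)/(4 + 5) = 2 + 4/9 = 22/9 ≈ 2.4444)
u(F) = F² (u(F) = (0 + F)² = F²)
G(m) = 22/9
p(A) = 22/3 + A² (p(A) = (22/9)*3 + A² = 22/3 + A²)
√(4654 + p(-66)) = √(4654 + (22/3 + (-66)²)) = √(4654 + (22/3 + 4356)) = √(4654 + 13090/3) = √(27052/3) = 2*√20289/3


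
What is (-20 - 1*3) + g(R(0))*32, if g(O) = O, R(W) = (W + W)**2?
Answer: -23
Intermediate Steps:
R(W) = 4*W**2 (R(W) = (2*W)**2 = 4*W**2)
(-20 - 1*3) + g(R(0))*32 = (-20 - 1*3) + (4*0**2)*32 = (-20 - 3) + (4*0)*32 = -23 + 0*32 = -23 + 0 = -23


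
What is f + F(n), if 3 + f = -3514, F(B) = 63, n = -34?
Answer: -3454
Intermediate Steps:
f = -3517 (f = -3 - 3514 = -3517)
f + F(n) = -3517 + 63 = -3454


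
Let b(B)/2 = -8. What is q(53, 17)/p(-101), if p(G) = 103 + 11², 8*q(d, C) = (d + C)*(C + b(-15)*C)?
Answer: -1275/128 ≈ -9.9609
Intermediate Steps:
b(B) = -16 (b(B) = 2*(-8) = -16)
q(d, C) = -15*C*(C + d)/8 (q(d, C) = ((d + C)*(C - 16*C))/8 = ((C + d)*(-15*C))/8 = (-15*C*(C + d))/8 = -15*C*(C + d)/8)
p(G) = 224 (p(G) = 103 + 121 = 224)
q(53, 17)/p(-101) = ((15/8)*17*(-1*17 - 1*53))/224 = ((15/8)*17*(-17 - 53))*(1/224) = ((15/8)*17*(-70))*(1/224) = -8925/4*1/224 = -1275/128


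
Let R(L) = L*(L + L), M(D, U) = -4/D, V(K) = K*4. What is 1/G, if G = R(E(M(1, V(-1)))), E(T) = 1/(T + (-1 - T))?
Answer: 1/2 ≈ 0.50000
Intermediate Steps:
V(K) = 4*K
E(T) = -1 (E(T) = 1/(-1) = -1)
R(L) = 2*L**2 (R(L) = L*(2*L) = 2*L**2)
G = 2 (G = 2*(-1)**2 = 2*1 = 2)
1/G = 1/2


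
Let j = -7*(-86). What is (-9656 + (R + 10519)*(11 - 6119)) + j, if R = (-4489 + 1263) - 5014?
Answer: -13929186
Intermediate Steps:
R = -8240 (R = -3226 - 5014 = -8240)
j = 602
(-9656 + (R + 10519)*(11 - 6119)) + j = (-9656 + (-8240 + 10519)*(11 - 6119)) + 602 = (-9656 + 2279*(-6108)) + 602 = (-9656 - 13920132) + 602 = -13929788 + 602 = -13929186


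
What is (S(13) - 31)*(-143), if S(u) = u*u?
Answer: -19734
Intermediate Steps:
S(u) = u**2
(S(13) - 31)*(-143) = (13**2 - 31)*(-143) = (169 - 31)*(-143) = 138*(-143) = -19734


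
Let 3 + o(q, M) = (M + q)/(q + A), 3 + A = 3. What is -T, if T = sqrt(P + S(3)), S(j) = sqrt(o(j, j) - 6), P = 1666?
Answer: -sqrt(1666 + I*sqrt(7)) ≈ -40.817 - 0.03241*I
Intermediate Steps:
A = 0 (A = -3 + 3 = 0)
o(q, M) = -3 + (M + q)/q (o(q, M) = -3 + (M + q)/(q + 0) = -3 + (M + q)/q)
S(j) = I*sqrt(7) (S(j) = sqrt((-2 + j/j) - 6) = sqrt((-2 + 1) - 6) = sqrt(-1 - 6) = sqrt(-7) = I*sqrt(7))
T = sqrt(1666 + I*sqrt(7)) ≈ 40.817 + 0.0324*I
-T = -sqrt(1666 + I*sqrt(7))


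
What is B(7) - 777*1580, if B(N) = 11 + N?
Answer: -1227642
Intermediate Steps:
B(7) - 777*1580 = (11 + 7) - 777*1580 = 18 - 1227660 = -1227642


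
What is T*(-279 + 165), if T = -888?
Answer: 101232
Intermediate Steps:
T*(-279 + 165) = -888*(-279 + 165) = -888*(-114) = 101232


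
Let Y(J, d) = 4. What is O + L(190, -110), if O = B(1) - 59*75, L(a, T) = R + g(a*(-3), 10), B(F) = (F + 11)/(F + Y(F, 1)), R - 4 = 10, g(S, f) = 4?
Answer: -22023/5 ≈ -4404.6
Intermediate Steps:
R = 14 (R = 4 + 10 = 14)
B(F) = (11 + F)/(4 + F) (B(F) = (F + 11)/(F + 4) = (11 + F)/(4 + F))
L(a, T) = 18 (L(a, T) = 14 + 4 = 18)
O = -22113/5 (O = (11 + 1)/(4 + 1) - 59*75 = 12/5 - 4425 = -22113/5 ≈ -4422.6)
O + L(190, -110) = -22113/5 + 18 = -22023/5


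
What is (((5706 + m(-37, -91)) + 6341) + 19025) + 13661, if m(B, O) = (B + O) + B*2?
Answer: 44531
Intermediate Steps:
m(B, O) = O + 3*B (m(B, O) = (B + O) + 2*B = O + 3*B)
(((5706 + m(-37, -91)) + 6341) + 19025) + 13661 = (((5706 + (-91 + 3*(-37))) + 6341) + 19025) + 13661 = (((5706 + (-91 - 111)) + 6341) + 19025) + 13661 = (((5706 - 202) + 6341) + 19025) + 13661 = ((5504 + 6341) + 19025) + 13661 = (11845 + 19025) + 13661 = 30870 + 13661 = 44531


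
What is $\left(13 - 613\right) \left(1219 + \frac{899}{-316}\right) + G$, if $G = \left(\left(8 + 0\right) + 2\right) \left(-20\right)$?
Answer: $- \frac{57661550}{79} \approx -7.2989 \cdot 10^{5}$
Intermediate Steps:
$G = -200$ ($G = \left(8 + 2\right) \left(-20\right) = 10 \left(-20\right) = -200$)
$\left(13 - 613\right) \left(1219 + \frac{899}{-316}\right) + G = \left(13 - 613\right) \left(1219 + \frac{899}{-316}\right) - 200 = - 600 \left(1219 + 899 \left(- \frac{1}{316}\right)\right) - 200 = - 600 \left(1219 - \frac{899}{316}\right) - 200 = \left(-600\right) \frac{384305}{316} - 200 = - \frac{57645750}{79} - 200 = - \frac{57661550}{79}$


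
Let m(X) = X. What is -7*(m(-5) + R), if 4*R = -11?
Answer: 217/4 ≈ 54.250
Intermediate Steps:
R = -11/4 (R = (¼)*(-11) = -11/4 ≈ -2.7500)
-7*(m(-5) + R) = -7*(-5 - 11/4) = -7*(-31/4) = 217/4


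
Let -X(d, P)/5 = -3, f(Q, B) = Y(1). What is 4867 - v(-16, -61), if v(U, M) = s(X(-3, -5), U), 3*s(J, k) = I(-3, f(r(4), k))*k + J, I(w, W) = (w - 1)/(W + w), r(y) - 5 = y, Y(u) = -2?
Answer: 72994/15 ≈ 4866.3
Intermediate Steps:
r(y) = 5 + y
f(Q, B) = -2
I(w, W) = (-1 + w)/(W + w)
X(d, P) = 15 (X(d, P) = -5*(-3) = 15)
s(J, k) = J/3 + 4*k/15 (s(J, k) = (((-1 - 3)/(-2 - 3))*k + J)/3 = ((-4/(-5))*k + J)/3 = ((-⅕*(-4))*k + J)/3 = (4*k/5 + J)/3 = (J + 4*k/5)/3 = J/3 + 4*k/15)
v(U, M) = 5 + 4*U/15 (v(U, M) = (⅓)*15 + 4*U/15 = 5 + 4*U/15)
4867 - v(-16, -61) = 4867 - (5 + (4/15)*(-16)) = 4867 - (5 - 64/15) = 4867 - 1*11/15 = 4867 - 11/15 = 72994/15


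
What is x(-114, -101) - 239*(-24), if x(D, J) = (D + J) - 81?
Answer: 5440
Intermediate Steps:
x(D, J) = -81 + D + J
x(-114, -101) - 239*(-24) = (-81 - 114 - 101) - 239*(-24) = -296 - 1*(-5736) = -296 + 5736 = 5440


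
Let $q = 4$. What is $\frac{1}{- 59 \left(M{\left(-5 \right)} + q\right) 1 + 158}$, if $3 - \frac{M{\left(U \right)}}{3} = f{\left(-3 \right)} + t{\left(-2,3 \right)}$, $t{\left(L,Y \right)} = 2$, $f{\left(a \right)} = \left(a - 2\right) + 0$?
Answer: $- \frac{1}{1140} \approx -0.00087719$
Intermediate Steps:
$f{\left(a \right)} = -2 + a$ ($f{\left(a \right)} = \left(-2 + a\right) + 0 = -2 + a$)
$M{\left(U \right)} = 18$ ($M{\left(U \right)} = 9 - 3 \left(\left(-2 - 3\right) + 2\right) = 9 - 3 \left(-5 + 2\right) = 9 - -9 = 9 + 9 = 18$)
$\frac{1}{- 59 \left(M{\left(-5 \right)} + q\right) 1 + 158} = \frac{1}{- 59 \left(18 + 4\right) 1 + 158} = \frac{1}{- 59 \cdot 22 \cdot 1 + 158} = \frac{1}{\left(-59\right) 22 + 158} = \frac{1}{-1298 + 158} = \frac{1}{-1140} = - \frac{1}{1140}$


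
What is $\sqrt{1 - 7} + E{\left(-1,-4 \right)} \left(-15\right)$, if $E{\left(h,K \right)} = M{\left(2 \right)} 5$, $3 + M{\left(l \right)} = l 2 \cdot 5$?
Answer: $-1275 + i \sqrt{6} \approx -1275.0 + 2.4495 i$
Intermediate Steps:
$M{\left(l \right)} = -3 + 10 l$ ($M{\left(l \right)} = -3 + l 2 \cdot 5 = -3 + 2 l 5 = -3 + 10 l$)
$E{\left(h,K \right)} = 85$ ($E{\left(h,K \right)} = \left(-3 + 10 \cdot 2\right) 5 = \left(-3 + 20\right) 5 = 17 \cdot 5 = 85$)
$\sqrt{1 - 7} + E{\left(-1,-4 \right)} \left(-15\right) = \sqrt{1 - 7} + 85 \left(-15\right) = \sqrt{-6} - 1275 = i \sqrt{6} - 1275 = -1275 + i \sqrt{6}$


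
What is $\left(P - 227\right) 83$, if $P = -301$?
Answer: $-43824$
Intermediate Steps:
$\left(P - 227\right) 83 = \left(-301 - 227\right) 83 = \left(-528\right) 83 = -43824$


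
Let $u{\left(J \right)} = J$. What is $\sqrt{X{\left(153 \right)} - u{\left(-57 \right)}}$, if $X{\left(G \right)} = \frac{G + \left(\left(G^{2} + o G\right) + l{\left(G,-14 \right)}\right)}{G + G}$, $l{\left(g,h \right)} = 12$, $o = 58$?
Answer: $\frac{\sqrt{424065}}{51} \approx 12.769$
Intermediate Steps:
$X{\left(G \right)} = \frac{12 + G^{2} + 59 G}{2 G}$ ($X{\left(G \right)} = \frac{G + \left(\left(G^{2} + 58 G\right) + 12\right)}{G + G} = \frac{G + \left(12 + G^{2} + 58 G\right)}{2 G} = \left(12 + G^{2} + 59 G\right) \frac{1}{2 G} = \frac{12 + G^{2} + 59 G}{2 G}$)
$\sqrt{X{\left(153 \right)} - u{\left(-57 \right)}} = \sqrt{\frac{12 + 153 \left(59 + 153\right)}{2 \cdot 153} - -57} = \sqrt{\frac{1}{2} \cdot \frac{1}{153} \left(12 + 153 \cdot 212\right) + 57} = \sqrt{\frac{1}{2} \cdot \frac{1}{153} \left(12 + 32436\right) + 57} = \sqrt{\frac{1}{2} \cdot \frac{1}{153} \cdot 32448 + 57} = \sqrt{\frac{5408}{51} + 57} = \sqrt{\frac{8315}{51}} = \frac{\sqrt{424065}}{51}$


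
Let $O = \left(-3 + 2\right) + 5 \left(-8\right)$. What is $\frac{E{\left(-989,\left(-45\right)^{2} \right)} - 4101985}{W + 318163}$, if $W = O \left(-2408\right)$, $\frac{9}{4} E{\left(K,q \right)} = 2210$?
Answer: $- \frac{36909025}{3752019} \approx -9.8371$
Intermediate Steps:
$O = -41$ ($O = -1 - 40 = -41$)
$E{\left(K,q \right)} = \frac{8840}{9}$ ($E{\left(K,q \right)} = \frac{4}{9} \cdot 2210 = \frac{8840}{9}$)
$W = 98728$ ($W = \left(-41\right) \left(-2408\right) = 98728$)
$\frac{E{\left(-989,\left(-45\right)^{2} \right)} - 4101985}{W + 318163} = \frac{\frac{8840}{9} - 4101985}{98728 + 318163} = - \frac{36909025}{9 \cdot 416891} = \left(- \frac{36909025}{9}\right) \frac{1}{416891} = - \frac{36909025}{3752019}$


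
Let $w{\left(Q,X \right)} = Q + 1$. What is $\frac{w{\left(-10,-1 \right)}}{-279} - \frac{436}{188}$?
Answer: $- \frac{3332}{1457} \approx -2.2869$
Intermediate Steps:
$w{\left(Q,X \right)} = 1 + Q$
$\frac{w{\left(-10,-1 \right)}}{-279} - \frac{436}{188} = \frac{1 - 10}{-279} - \frac{436}{188} = \left(-9\right) \left(- \frac{1}{279}\right) - \frac{109}{47} = \frac{1}{31} - \frac{109}{47} = - \frac{3332}{1457}$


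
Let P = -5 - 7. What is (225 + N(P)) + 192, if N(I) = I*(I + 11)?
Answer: 429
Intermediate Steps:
P = -12
N(I) = I*(11 + I)
(225 + N(P)) + 192 = (225 - 12*(11 - 12)) + 192 = (225 - 12*(-1)) + 192 = (225 + 12) + 192 = 237 + 192 = 429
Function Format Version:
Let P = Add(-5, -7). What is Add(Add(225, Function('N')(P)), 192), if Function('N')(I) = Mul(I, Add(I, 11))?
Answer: 429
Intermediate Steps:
P = -12
Function('N')(I) = Mul(I, Add(11, I))
Add(Add(225, Function('N')(P)), 192) = Add(Add(225, Mul(-12, Add(11, -12))), 192) = Add(Add(225, Mul(-12, -1)), 192) = Add(Add(225, 12), 192) = Add(237, 192) = 429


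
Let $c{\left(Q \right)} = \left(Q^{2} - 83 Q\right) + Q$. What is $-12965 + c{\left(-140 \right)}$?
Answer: $18115$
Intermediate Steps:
$c{\left(Q \right)} = Q^{2} - 82 Q$
$-12965 + c{\left(-140 \right)} = -12965 - 140 \left(-82 - 140\right) = -12965 - -31080 = -12965 + 31080 = 18115$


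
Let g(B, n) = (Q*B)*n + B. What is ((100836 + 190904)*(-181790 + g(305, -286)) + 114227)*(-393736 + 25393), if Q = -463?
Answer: -4320552891861569961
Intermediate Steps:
g(B, n) = B - 463*B*n (g(B, n) = (-463*B)*n + B = -463*B*n + B = B - 463*B*n)
((100836 + 190904)*(-181790 + g(305, -286)) + 114227)*(-393736 + 25393) = ((100836 + 190904)*(-181790 + 305*(1 - 463*(-286))) + 114227)*(-393736 + 25393) = (291740*(-181790 + 305*(1 + 132418)) + 114227)*(-368343) = (291740*(-181790 + 305*132419) + 114227)*(-368343) = (291740*(-181790 + 40387795) + 114227)*(-368343) = (291740*40206005 + 114227)*(-368343) = (11729699898700 + 114227)*(-368343) = 11729700012927*(-368343) = -4320552891861569961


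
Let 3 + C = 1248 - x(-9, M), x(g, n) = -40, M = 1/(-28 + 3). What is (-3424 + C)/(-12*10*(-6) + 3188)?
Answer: -2139/3908 ≈ -0.54734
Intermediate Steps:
M = -1/25 (M = 1/(-25) = -1/25 ≈ -0.040000)
C = 1285 (C = -3 + (1248 - 1*(-40)) = -3 + (1248 + 40) = -3 + 1288 = 1285)
(-3424 + C)/(-12*10*(-6) + 3188) = (-3424 + 1285)/(-12*10*(-6) + 3188) = -2139/(-120*(-6) + 3188) = -2139/(720 + 3188) = -2139/3908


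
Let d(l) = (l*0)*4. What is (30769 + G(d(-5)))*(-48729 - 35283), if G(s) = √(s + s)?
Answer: -2584965228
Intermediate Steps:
d(l) = 0 (d(l) = 0*4 = 0)
G(s) = √2*√s (G(s) = √(2*s) = √2*√s)
(30769 + G(d(-5)))*(-48729 - 35283) = (30769 + √2*√0)*(-48729 - 35283) = (30769 + √2*0)*(-84012) = (30769 + 0)*(-84012) = 30769*(-84012) = -2584965228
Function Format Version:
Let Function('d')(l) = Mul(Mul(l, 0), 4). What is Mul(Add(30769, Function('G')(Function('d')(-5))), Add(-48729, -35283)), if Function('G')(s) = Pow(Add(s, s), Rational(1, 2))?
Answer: -2584965228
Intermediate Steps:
Function('d')(l) = 0 (Function('d')(l) = Mul(0, 4) = 0)
Function('G')(s) = Mul(Pow(2, Rational(1, 2)), Pow(s, Rational(1, 2))) (Function('G')(s) = Pow(Mul(2, s), Rational(1, 2)) = Mul(Pow(2, Rational(1, 2)), Pow(s, Rational(1, 2))))
Mul(Add(30769, Function('G')(Function('d')(-5))), Add(-48729, -35283)) = Mul(Add(30769, Mul(Pow(2, Rational(1, 2)), Pow(0, Rational(1, 2)))), Add(-48729, -35283)) = Mul(Add(30769, Mul(Pow(2, Rational(1, 2)), 0)), -84012) = Mul(Add(30769, 0), -84012) = Mul(30769, -84012) = -2584965228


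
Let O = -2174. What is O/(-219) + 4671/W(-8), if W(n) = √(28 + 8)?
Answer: 345331/438 ≈ 788.43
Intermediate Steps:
W(n) = 6 (W(n) = √36 = 6)
O/(-219) + 4671/W(-8) = -2174/(-219) + 4671/6 = -2174*(-1/219) + 4671*(⅙) = 2174/219 + 1557/2 = 345331/438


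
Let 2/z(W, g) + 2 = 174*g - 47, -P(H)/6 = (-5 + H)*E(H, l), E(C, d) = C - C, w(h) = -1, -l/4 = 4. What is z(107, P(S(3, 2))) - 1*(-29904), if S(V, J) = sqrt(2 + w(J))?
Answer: 1465294/49 ≈ 29904.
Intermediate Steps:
l = -16 (l = -4*4 = -16)
S(V, J) = 1 (S(V, J) = sqrt(2 - 1) = sqrt(1) = 1)
E(C, d) = 0
P(H) = 0 (P(H) = -6*(-5 + H)*0 = -6*0 = 0)
z(W, g) = 2/(-49 + 174*g) (z(W, g) = 2/(-2 + (174*g - 47)) = 2/(-2 + (-47 + 174*g)) = 2/(-49 + 174*g))
z(107, P(S(3, 2))) - 1*(-29904) = 2/(-49 + 174*0) - 1*(-29904) = 2/(-49 + 0) + 29904 = 2/(-49) + 29904 = 2*(-1/49) + 29904 = -2/49 + 29904 = 1465294/49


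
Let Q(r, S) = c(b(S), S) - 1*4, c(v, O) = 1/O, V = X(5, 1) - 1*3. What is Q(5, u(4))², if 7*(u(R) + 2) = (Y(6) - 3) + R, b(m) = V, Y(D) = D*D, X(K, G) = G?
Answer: 7225/529 ≈ 13.658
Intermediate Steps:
V = -2 (V = 1 - 1*3 = 1 - 3 = -2)
Y(D) = D²
b(m) = -2
u(R) = 19/7 + R/7 (u(R) = -2 + ((6² - 3) + R)/7 = -2 + ((36 - 3) + R)/7 = -2 + (33 + R)/7 = -2 + (33/7 + R/7) = 19/7 + R/7)
Q(r, S) = -4 + 1/S (Q(r, S) = 1/S - 1*4 = 1/S - 4 = -4 + 1/S)
Q(5, u(4))² = (-4 + 1/(19/7 + (⅐)*4))² = (-4 + 1/(19/7 + 4/7))² = (-4 + 1/(23/7))² = (-4 + 7/23)² = (-85/23)² = 7225/529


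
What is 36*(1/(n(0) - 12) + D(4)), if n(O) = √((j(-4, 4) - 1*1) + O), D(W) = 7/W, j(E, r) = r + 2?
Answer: 8325/139 - 36*√5/139 ≈ 59.313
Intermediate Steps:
j(E, r) = 2 + r
n(O) = √(5 + O) (n(O) = √(((2 + 4) - 1*1) + O) = √((6 - 1) + O) = √(5 + O))
36*(1/(n(0) - 12) + D(4)) = 36*(1/(√(5 + 0) - 12) + 7/4) = 36*(1/(√5 - 12) + 7*(¼)) = 36*(1/(-12 + √5) + 7/4) = 36*(7/4 + 1/(-12 + √5)) = 63 + 36/(-12 + √5)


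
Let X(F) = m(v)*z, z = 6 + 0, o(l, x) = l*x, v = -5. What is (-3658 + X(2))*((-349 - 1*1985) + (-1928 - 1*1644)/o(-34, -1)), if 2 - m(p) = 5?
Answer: 152421664/17 ≈ 8.9660e+6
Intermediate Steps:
m(p) = -3 (m(p) = 2 - 1*5 = 2 - 5 = -3)
z = 6
X(F) = -18 (X(F) = -3*6 = -18)
(-3658 + X(2))*((-349 - 1*1985) + (-1928 - 1*1644)/o(-34, -1)) = (-3658 - 18)*((-349 - 1*1985) + (-1928 - 1*1644)/((-34*(-1)))) = -3676*((-349 - 1985) + (-1928 - 1644)/34) = -3676*(-2334 - 3572*1/34) = -3676*(-2334 - 1786/17) = -3676*(-41464/17) = 152421664/17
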